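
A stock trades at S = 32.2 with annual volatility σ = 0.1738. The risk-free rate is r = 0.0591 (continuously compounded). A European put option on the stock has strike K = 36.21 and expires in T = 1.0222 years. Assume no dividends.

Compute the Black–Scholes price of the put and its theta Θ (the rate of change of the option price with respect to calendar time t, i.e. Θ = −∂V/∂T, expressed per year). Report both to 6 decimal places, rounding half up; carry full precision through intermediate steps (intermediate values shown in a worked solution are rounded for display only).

price = 3.384548
Θ = 0.255532

σ√T = 0.1738·√1.0222 = 0.175719
d₁ = (ln(S/K) + (r+σ²/2)T) / (σ√T) = (ln(32.2/36.21) + (0.0591+0.1738²/2)·1.0222) / 0.175719 = (-0.117369 + 0.075851) / 0.175719 = -0.236277
d₂ = d₁ − σ√T = -0.236277 − 0.175719 = -0.411996
e^{−rT} = e^{−0.0591·1.0222} = 0.941377
N(−d₁) = 0.593391,  N(−d₂) = 0.659829
Put price V = K·e^{−rT}·N(−d₂) − S·N(−d₁) = 22.491748 − 19.107200 = 3.384548
φ(d₁) = (1/√(2π))·e^{−d₁²/2} = 0.387960
Θ = −S·φ(d₁)·σ/(2√T) + r·K·e^{−rT}·N(−d₂) = −1.073730 + 1.329262 = 0.255532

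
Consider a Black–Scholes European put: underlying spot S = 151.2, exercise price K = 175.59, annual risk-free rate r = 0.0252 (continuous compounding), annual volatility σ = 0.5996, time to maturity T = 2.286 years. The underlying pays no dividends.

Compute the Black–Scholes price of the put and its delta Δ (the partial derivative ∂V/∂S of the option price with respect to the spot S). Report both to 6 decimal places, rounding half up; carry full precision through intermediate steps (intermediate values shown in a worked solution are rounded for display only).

σ√T = 0.5996·√2.286 = 0.906567
d₁ = (ln(S/K) + (r+σ²/2)T) / (σ√T) = (ln(151.2/175.59) + (0.0252+0.5996²/2)·2.286) / 0.906567 = (-0.149548 + 0.468539) / 0.906567 = 0.351867
d₂ = d₁ − σ√T = 0.351867 − 0.906567 = -0.554700
e^{−rT} = e^{−0.0252·2.286} = 0.944021
N(−d₁) = 0.362469,  N(−d₂) = 0.710450
Put price V = K·e^{−rT}·N(−d₂) − S·N(−d₁) = 117.764629 − 54.805339 = 62.959290
Δ = −N(−d₁) = -0.362469

price = 62.959290
Δ = -0.362469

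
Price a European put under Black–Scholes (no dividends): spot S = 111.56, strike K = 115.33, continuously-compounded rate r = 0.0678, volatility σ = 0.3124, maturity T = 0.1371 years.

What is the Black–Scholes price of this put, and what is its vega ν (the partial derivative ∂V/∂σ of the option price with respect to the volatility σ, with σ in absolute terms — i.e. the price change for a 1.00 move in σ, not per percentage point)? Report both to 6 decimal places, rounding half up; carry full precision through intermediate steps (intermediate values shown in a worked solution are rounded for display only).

price = 6.670044
ν = 16.297026

σ√T = 0.3124·√0.1371 = 0.115672
d₁ = (ln(S/K) + (r+σ²/2)T) / (σ√T) = (ln(111.56/115.33) + (0.0678+0.3124²/2)·0.1371) / 0.115672 = (-0.033235 + 0.015985) / 0.115672 = -0.149125
d₂ = d₁ − σ√T = -0.149125 − 0.115672 = -0.264797
e^{−rT} = e^{−0.0678·0.1371} = 0.990748
N(−d₁) = 0.559272,  N(−d₂) = 0.604417
Put price V = K·e^{−rT}·N(−d₂) − S·N(−d₁) = 69.062462 − 62.392418 = 6.670044
φ(d₁) = (1/√(2π))·e^{−d₁²/2} = 0.394531
ν = S·φ(d₁)·√T = 16.297026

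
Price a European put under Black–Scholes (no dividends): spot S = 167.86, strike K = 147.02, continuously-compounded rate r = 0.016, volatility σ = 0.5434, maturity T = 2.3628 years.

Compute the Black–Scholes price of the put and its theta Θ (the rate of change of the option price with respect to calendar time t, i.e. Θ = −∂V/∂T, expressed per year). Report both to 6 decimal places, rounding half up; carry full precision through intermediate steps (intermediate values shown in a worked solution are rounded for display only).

σ√T = 0.5434·√2.3628 = 0.835282
d₁ = (ln(S/K) + (r+σ²/2)T) / (σ√T) = (ln(167.86/147.02) + (0.016+0.5434²/2)·2.3628) / 0.835282 = (0.132562 + 0.386653) / 0.835282 = 0.621604
d₂ = d₁ − σ√T = 0.621604 − 0.835282 = -0.213678
e^{−rT} = e^{−0.016·2.3628} = 0.962901
N(−d₁) = 0.267101,  N(−d₂) = 0.584601
Put price V = K·e^{−rT}·N(−d₂) − S·N(−d₁) = 82.759440 − 44.835609 = 37.923832
φ(d₁) = (1/√(2π))·e^{−d₁²/2} = 0.328856
Θ = −S·φ(d₁)·σ/(2√T) + r·K·e^{−rT}·N(−d₂) = −9.757300 + 1.324151 = -8.433149

price = 37.923832
Θ = -8.433149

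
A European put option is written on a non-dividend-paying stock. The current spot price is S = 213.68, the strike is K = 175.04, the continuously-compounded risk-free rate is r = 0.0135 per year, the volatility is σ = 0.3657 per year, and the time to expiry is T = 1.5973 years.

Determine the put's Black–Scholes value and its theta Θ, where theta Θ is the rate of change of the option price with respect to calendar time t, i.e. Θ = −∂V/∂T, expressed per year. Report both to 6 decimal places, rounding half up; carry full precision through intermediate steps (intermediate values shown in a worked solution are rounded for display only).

price = 17.851017
Θ = -8.659471

σ√T = 0.3657·√1.5973 = 0.462188
d₁ = (ln(S/K) + (r+σ²/2)T) / (σ√T) = (ln(213.68/175.04) + (0.0135+0.3657²/2)·1.5973) / 0.462188 = (0.199465 + 0.128372) / 0.462188 = 0.709317
d₂ = d₁ − σ√T = 0.709317 − 0.462188 = 0.247129
e^{−rT} = e^{−0.0135·1.5973} = 0.978667
N(−d₁) = 0.239064,  N(−d₂) = 0.402404
Put price V = K·e^{−rT}·N(−d₂) − S·N(−d₁) = 68.934219 − 51.083202 = 17.851017
φ(d₁) = (1/√(2π))·e^{−d₁²/2} = 0.310211
Θ = −S·φ(d₁)·σ/(2√T) + r·K·e^{−rT}·N(−d₂) = −9.590083 + 0.930612 = -8.659471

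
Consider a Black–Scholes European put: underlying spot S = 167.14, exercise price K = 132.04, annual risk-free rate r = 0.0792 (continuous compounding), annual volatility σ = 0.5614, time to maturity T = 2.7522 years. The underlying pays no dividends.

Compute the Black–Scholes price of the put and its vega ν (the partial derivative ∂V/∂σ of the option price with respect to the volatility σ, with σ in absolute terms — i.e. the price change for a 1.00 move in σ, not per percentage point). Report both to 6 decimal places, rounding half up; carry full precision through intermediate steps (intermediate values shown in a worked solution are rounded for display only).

price = 23.709560
ν = 70.257141

σ√T = 0.5614·√2.7522 = 0.931349
d₁ = (ln(S/K) + (r+σ²/2)T) / (σ√T) = (ln(167.14/132.04) + (0.0792+0.5614²/2)·2.7522) / 0.931349 = (0.235727 + 0.651680) / 0.931349 = 0.952819
d₂ = d₁ − σ√T = 0.952819 − 0.931349 = 0.021470
e^{−rT} = e^{−0.0792·2.7522} = 0.804146
N(−d₁) = 0.170341,  N(−d₂) = 0.491436
Put price V = K·e^{−rT}·N(−d₂) − S·N(−d₁) = 52.180356 − 28.470796 = 23.709560
φ(d₁) = (1/√(2π))·e^{−d₁²/2} = 0.253379
ν = S·φ(d₁)·√T = 70.257141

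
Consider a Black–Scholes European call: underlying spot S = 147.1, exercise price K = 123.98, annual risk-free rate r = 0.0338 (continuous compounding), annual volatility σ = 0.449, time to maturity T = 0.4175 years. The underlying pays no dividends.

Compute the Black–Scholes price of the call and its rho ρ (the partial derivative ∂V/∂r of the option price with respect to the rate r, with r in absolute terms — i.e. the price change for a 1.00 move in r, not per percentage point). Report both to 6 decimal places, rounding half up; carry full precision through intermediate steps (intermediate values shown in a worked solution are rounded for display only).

price = 30.987339
ρ = 35.163193

σ√T = 0.449·√0.4175 = 0.290118
d₁ = (ln(S/K) + (r+σ²/2)T) / (σ√T) = (ln(147.1/123.98) + (0.0338+0.449²/2)·0.4175) / 0.290118 = (0.170992 + 0.056196) / 0.290118 = 0.783089
d₂ = d₁ − σ√T = 0.783089 − 0.290118 = 0.492971
e^{−rT} = e^{−0.0338·0.4175} = 0.985988
N(d₁) = 0.783212,  N(d₂) = 0.688983
Call price V = S·N(d₁) − K·e^{−rT}·N(d₂) = 115.210556 − 84.223217 = 30.987339
ρ = K·T·e^{−rT}·N(d₂) = 35.163193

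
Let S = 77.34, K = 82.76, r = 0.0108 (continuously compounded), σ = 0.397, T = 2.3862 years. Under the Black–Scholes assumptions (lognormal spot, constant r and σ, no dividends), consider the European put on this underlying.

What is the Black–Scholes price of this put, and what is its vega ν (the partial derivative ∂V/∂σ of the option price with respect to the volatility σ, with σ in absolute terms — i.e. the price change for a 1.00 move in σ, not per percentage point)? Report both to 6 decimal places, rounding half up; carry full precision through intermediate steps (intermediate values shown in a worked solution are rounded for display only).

price = 20.728788
ν = 46.328312

σ√T = 0.397·√2.3862 = 0.613259
d₁ = (ln(S/K) + (r+σ²/2)T) / (σ√T) = (ln(77.34/82.76) + (0.0108+0.397²/2)·2.3862) / 0.613259 = (-0.067734 + 0.213814) / 0.613259 = 0.238204
d₂ = d₁ − σ√T = 0.238204 − 0.613259 = -0.375055
e^{−rT} = e^{−0.0108·2.3862} = 0.974558
N(−d₁) = 0.405861,  N(−d₂) = 0.646190
Put price V = K·e^{−rT}·N(−d₂) − S·N(−d₁) = 52.118115 − 31.389326 = 20.728788
φ(d₁) = (1/√(2π))·e^{−d₁²/2} = 0.387783
ν = S·φ(d₁)·√T = 46.328312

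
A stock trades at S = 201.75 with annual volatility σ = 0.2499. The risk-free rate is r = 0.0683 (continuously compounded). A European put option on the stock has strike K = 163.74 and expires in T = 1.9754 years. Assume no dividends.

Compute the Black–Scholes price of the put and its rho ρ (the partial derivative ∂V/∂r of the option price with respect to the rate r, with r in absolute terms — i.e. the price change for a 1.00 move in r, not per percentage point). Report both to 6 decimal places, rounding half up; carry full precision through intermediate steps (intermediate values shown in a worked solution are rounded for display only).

price = 5.128876
ρ = -59.642912

σ√T = 0.2499·√1.9754 = 0.351232
d₁ = (ln(S/K) + (r+σ²/2)T) / (σ√T) = (ln(201.75/163.74) + (0.0683+0.2499²/2)·1.9754) / 0.351232 = (0.208750 + 0.196602) / 0.351232 = 1.154085
d₂ = d₁ − σ√T = 1.154085 − 0.351232 = 0.802853
e^{−rT} = e^{−0.0683·1.9754} = 0.873786
N(−d₁) = 0.124233,  N(−d₂) = 0.211030
Put price V = K·e^{−rT}·N(−d₂) − S·N(−d₁) = 30.192828 − 25.063952 = 5.128876
ρ = −K·T·e^{−rT}·N(−d₂) = -59.642912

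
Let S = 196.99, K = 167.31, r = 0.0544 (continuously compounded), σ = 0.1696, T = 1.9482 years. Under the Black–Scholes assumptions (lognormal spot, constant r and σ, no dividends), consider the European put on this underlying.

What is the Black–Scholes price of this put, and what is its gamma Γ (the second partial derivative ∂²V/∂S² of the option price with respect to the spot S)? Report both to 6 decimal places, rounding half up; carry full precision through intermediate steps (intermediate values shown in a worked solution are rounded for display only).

σ√T = 0.1696·√1.9482 = 0.236724
d₁ = (ln(S/K) + (r+σ²/2)T) / (σ√T) = (ln(196.99/167.31) + (0.0544+0.1696²/2)·1.9482) / 0.236724 = (0.163305 + 0.134001) / 0.236724 = 1.255917
d₂ = d₁ − σ√T = 1.255917 − 0.236724 = 1.019192
e^{−rT} = e^{−0.0544·1.9482} = 0.899441
N(−d₁) = 0.104573,  N(−d₂) = 0.154056
Put price V = K·e^{−rT}·N(−d₂) − S·N(−d₁) = 23.183154 − 20.599854 = 2.583300
φ(d₁) = (1/√(2π))·e^{−d₁²/2} = 0.181300
Γ = φ(d₁) / (S·σ·√T) = 0.003888

price = 2.583300
Γ = 0.003888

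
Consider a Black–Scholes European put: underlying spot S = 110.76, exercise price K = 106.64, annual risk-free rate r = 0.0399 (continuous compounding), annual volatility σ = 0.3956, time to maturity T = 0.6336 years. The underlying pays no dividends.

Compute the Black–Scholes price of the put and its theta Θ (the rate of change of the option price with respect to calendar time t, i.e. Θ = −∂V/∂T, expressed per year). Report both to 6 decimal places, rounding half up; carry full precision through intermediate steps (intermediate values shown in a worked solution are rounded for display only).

price = 10.308771
Θ = -8.295413

σ√T = 0.3956·√0.6336 = 0.314894
d₁ = (ln(S/K) + (r+σ²/2)T) / (σ√T) = (ln(110.76/106.64) + (0.0399+0.3956²/2)·0.6336) / 0.314894 = (0.037907 + 0.074860) / 0.314894 = 0.358110
d₂ = d₁ − σ√T = 0.358110 − 0.314894 = 0.043217
e^{−rT} = e^{−0.0399·0.6336} = 0.975036
N(−d₁) = 0.360130,  N(−d₂) = 0.482764
Put price V = K·e^{−rT}·N(−d₂) − S·N(−d₁) = 50.196811 − 39.888040 = 10.308771
φ(d₁) = (1/√(2π))·e^{−d₁²/2} = 0.374164
Θ = −S·φ(d₁)·σ/(2√T) + r·K·e^{−rT}·N(−d₂) = −10.298266 + 2.002853 = -8.295413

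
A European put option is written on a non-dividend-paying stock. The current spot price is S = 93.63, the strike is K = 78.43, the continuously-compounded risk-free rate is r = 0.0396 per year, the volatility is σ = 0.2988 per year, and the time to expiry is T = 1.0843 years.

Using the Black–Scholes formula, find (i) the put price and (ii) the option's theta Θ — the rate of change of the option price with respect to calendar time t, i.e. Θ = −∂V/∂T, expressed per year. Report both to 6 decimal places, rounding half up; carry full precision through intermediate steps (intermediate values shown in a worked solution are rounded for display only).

σ√T = 0.2988·√1.0843 = 0.311140
d₁ = (ln(S/K) + (r+σ²/2)T) / (σ√T) = (ln(93.63/78.43) + (0.0396+0.2988²/2)·1.0843) / 0.311140 = (0.177144 + 0.091342) / 0.311140 = 0.862913
d₂ = d₁ − σ√T = 0.862913 − 0.311140 = 0.551774
e^{−rT} = e^{−0.0396·1.0843} = 0.957971
N(−d₁) = 0.194093,  N(−d₂) = 0.290552
Put price V = K·e^{−rT}·N(−d₂) − S·N(−d₁) = 21.830202 − 18.172885 = 3.657317
φ(d₁) = (1/√(2π))·e^{−d₁²/2} = 0.274927
Θ = −S·φ(d₁)·σ/(2√T) + r·K·e^{−rT}·N(−d₂) = −3.693251 + 0.864476 = -2.828775

price = 3.657317
Θ = -2.828775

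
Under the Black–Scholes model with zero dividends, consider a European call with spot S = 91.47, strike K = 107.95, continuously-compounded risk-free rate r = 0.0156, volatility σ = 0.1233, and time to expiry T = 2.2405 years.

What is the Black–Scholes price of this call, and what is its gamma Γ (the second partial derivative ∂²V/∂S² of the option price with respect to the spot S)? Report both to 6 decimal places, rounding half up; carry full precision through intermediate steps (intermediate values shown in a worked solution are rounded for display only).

σ√T = 0.1233·√2.2405 = 0.184559
d₁ = (ln(S/K) + (r+σ²/2)T) / (σ√T) = (ln(91.47/107.95) + (0.0156+0.1233²/2)·2.2405) / 0.184559 = (-0.165657 + 0.051983) / 0.184559 = -0.615923
d₂ = d₁ − σ√T = -0.615923 − 0.184559 = -0.800482
e^{−rT} = e^{−0.0156·2.2405} = 0.965652
N(d₁) = 0.268973,  N(d₂) = 0.211716
Call price V = S·N(d₁) − K·e^{−rT}·N(d₂) = 24.602922 − 22.069692 = 2.533229
φ(d₁) = (1/√(2π))·e^{−d₁²/2} = 0.330014
Γ = φ(d₁) / (S·σ·√T) = 0.019549

price = 2.533229
Γ = 0.019549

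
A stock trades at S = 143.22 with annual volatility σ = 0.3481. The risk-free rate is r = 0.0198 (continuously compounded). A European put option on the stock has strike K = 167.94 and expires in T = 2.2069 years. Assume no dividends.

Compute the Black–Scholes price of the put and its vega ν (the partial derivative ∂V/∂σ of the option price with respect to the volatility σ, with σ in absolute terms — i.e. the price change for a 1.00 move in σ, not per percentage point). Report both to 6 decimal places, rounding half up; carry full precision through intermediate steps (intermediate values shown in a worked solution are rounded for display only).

σ√T = 0.3481·√2.2069 = 0.517125
d₁ = (ln(S/K) + (r+σ²/2)T) / (σ√T) = (ln(143.22/167.94) + (0.0198+0.3481²/2)·2.2069) / 0.517125 = (-0.159225 + 0.177406) / 0.517125 = 0.035157
d₂ = d₁ − σ√T = 0.035157 − 0.517125 = -0.481967
e^{−rT} = e^{−0.0198·2.2069} = 0.957244
N(−d₁) = 0.485977,  N(−d₂) = 0.685085
Put price V = K·e^{−rT}·N(−d₂) − S·N(−d₁) = 110.134068 − 69.601641 = 40.532427
φ(d₁) = (1/√(2π))·e^{−d₁²/2} = 0.398696
ν = S·φ(d₁)·√T = 84.827498

price = 40.532427
ν = 84.827498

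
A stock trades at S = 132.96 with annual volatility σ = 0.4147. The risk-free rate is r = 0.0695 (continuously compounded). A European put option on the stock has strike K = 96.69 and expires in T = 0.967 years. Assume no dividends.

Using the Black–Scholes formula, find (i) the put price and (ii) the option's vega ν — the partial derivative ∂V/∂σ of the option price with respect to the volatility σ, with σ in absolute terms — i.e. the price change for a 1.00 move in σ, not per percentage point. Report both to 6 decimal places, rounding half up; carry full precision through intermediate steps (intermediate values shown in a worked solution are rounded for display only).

price = 4.071734
ν = 26.931382

σ√T = 0.4147·√0.967 = 0.407800
d₁ = (ln(S/K) + (r+σ²/2)T) / (σ√T) = (ln(132.96/96.69) + (0.0695+0.4147²/2)·0.967) / 0.407800 = (0.318538 + 0.150357) / 0.407800 = 1.149817
d₂ = d₁ − σ√T = 1.149817 − 0.407800 = 0.742017
e^{−rT} = e^{−0.0695·0.967} = 0.935002
N(−d₁) = 0.125110,  N(−d₂) = 0.229039
Put price V = K·e^{−rT}·N(−d₂) − S·N(−d₁) = 20.706319 − 16.634585 = 4.071734
φ(d₁) = (1/√(2π))·e^{−d₁²/2} = 0.205980
ν = S·φ(d₁)·√T = 26.931382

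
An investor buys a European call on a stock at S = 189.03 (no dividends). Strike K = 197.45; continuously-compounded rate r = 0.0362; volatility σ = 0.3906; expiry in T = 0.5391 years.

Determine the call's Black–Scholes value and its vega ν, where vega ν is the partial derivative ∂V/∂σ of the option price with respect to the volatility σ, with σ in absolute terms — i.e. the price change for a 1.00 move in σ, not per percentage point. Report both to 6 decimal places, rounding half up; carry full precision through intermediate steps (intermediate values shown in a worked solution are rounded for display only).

price = 19.590367
ν = 55.272236

σ√T = 0.3906·√0.5391 = 0.286792
d₁ = (ln(S/K) + (r+σ²/2)T) / (σ√T) = (ln(189.03/197.45) + (0.0362+0.3906²/2)·0.5391) / 0.286792 = (-0.043580 + 0.060640) / 0.286792 = 0.059488
d₂ = d₁ − σ√T = 0.059488 − 0.286792 = -0.227304
e^{−rT} = e^{−0.0362·0.5391} = 0.980674
N(d₁) = 0.523718,  N(d₂) = 0.410094
Call price V = S·N(d₁) − K·e^{−rT}·N(d₂) = 98.998439 − 79.408072 = 19.590367
φ(d₁) = (1/√(2π))·e^{−d₁²/2} = 0.398237
ν = S·φ(d₁)·√T = 55.272236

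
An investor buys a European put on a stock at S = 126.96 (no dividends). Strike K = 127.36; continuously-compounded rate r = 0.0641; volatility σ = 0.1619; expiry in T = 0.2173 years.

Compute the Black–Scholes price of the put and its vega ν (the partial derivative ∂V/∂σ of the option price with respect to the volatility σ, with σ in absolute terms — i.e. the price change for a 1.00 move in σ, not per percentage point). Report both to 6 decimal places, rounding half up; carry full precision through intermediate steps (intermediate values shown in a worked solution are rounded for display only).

price = 3.159023
ν = 23.228599

σ√T = 0.1619·√0.2173 = 0.075470
d₁ = (ln(S/K) + (r+σ²/2)T) / (σ√T) = (ln(126.96/127.36) + (0.0641+0.1619²/2)·0.2173) / 0.075470 = (-0.003146 + 0.016777) / 0.075470 = 0.180616
d₂ = d₁ − σ√T = 0.180616 − 0.075470 = 0.105146
e^{−rT} = e^{−0.0641·0.2173} = 0.986168
N(−d₁) = 0.428334,  N(−d₂) = 0.458130
Put price V = K·e^{−rT}·N(−d₂) − S·N(−d₁) = 57.540363 − 54.381340 = 3.159023
φ(d₁) = (1/√(2π))·e^{−d₁²/2} = 0.392488
ν = S·φ(d₁)·√T = 23.228599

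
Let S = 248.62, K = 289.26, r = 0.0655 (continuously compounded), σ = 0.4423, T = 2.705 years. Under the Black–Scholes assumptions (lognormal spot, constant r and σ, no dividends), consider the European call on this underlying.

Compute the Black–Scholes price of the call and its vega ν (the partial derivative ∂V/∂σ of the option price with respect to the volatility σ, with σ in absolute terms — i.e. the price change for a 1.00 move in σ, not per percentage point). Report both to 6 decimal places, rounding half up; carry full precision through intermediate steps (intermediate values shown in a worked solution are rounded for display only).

σ√T = 0.4423·√2.705 = 0.727446
d₁ = (ln(S/K) + (r+σ²/2)T) / (σ√T) = (ln(248.62/289.26) + (0.0655+0.4423²/2)·2.705) / 0.727446 = (-0.151400 + 0.441766) / 0.727446 = 0.399158
d₂ = d₁ − σ√T = 0.399158 − 0.727446 = -0.328288
e^{−rT} = e^{−0.0655·2.705} = 0.837631
N(d₁) = 0.655112,  N(d₂) = 0.371347
Call price V = S·N(d₁) − K·e^{−rT}·N(d₂) = 162.873852 − 89.974865 = 72.898987
φ(d₁) = (1/√(2π))·e^{−d₁²/2} = 0.368394
ν = S·φ(d₁)·√T = 150.637227

price = 72.898987
ν = 150.637227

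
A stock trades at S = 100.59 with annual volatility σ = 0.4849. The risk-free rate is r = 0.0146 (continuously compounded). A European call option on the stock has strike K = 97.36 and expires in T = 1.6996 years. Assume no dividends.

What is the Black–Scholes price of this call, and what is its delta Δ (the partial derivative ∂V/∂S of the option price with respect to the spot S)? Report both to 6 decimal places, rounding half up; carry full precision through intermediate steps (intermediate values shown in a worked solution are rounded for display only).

σ√T = 0.4849·√1.6996 = 0.632158
d₁ = (ln(S/K) + (r+σ²/2)T) / (σ√T) = (ln(100.59/97.36) + (0.0146+0.4849²/2)·1.6996) / 0.632158 = (0.032637 + 0.224626) / 0.632158 = 0.406961
d₂ = d₁ − σ√T = 0.406961 − 0.632158 = -0.225197
e^{−rT} = e^{−0.0146·1.6996} = 0.975491
N(d₁) = 0.657982,  N(d₂) = 0.410913
Call price V = S·N(d₁) − K·e^{−rT}·N(d₂) = 66.186363 − 39.025969 = 27.160394
Δ = N(d₁) = 0.657982

price = 27.160394
Δ = 0.657982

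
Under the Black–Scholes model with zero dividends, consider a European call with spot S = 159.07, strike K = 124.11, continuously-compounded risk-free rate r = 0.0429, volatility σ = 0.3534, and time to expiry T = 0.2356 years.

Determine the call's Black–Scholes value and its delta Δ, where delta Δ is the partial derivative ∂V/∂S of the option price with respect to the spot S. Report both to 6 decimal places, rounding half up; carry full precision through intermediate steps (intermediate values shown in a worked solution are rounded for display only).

σ√T = 0.3534·√0.2356 = 0.171536
d₁ = (ln(S/K) + (r+σ²/2)T) / (σ√T) = (ln(159.07/124.11) + (0.0429+0.3534²/2)·0.2356) / 0.171536 = (0.248176 + 0.024819) / 0.171536 = 1.591481
d₂ = d₁ − σ√T = 1.591481 − 0.171536 = 1.419945
e^{−rT} = e^{−0.0429·0.2356} = 0.989944
N(d₁) = 0.944249,  N(d₂) = 0.922188
Call price V = S·N(d₁) − K·e^{−rT}·N(d₂) = 150.201734 − 113.301799 = 36.899935
Δ = N(d₁) = 0.944249

price = 36.899935
Δ = 0.944249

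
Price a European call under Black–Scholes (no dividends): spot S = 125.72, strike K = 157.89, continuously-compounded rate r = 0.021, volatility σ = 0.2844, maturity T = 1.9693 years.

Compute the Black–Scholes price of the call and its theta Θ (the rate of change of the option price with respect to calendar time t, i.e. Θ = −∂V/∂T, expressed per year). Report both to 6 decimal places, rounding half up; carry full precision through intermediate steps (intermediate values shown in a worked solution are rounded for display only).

σ√T = 0.2844·√1.9693 = 0.399103
d₁ = (ln(S/K) + (r+σ²/2)T) / (σ√T) = (ln(125.72/157.89) + (0.021+0.2844²/2)·1.9693) / 0.399103 = (-0.227841 + 0.120997) / 0.399103 = -0.267711
d₂ = d₁ − σ√T = -0.267711 − 0.399103 = -0.666814
e^{−rT} = e^{−0.021·1.9693} = 0.959488
N(d₁) = 0.394461,  N(d₂) = 0.252445
Call price V = S·N(d₁) − K·e^{−rT}·N(d₂) = 49.591638 − 38.243861 = 11.347777
φ(d₁) = (1/√(2π))·e^{−d₁²/2} = 0.384899
Θ = −S·φ(d₁)·σ/(2√T) − r·K·e^{−rT}·N(d₂) = −4.903378 − 0.803121 = -5.706499

price = 11.347777
Θ = -5.706499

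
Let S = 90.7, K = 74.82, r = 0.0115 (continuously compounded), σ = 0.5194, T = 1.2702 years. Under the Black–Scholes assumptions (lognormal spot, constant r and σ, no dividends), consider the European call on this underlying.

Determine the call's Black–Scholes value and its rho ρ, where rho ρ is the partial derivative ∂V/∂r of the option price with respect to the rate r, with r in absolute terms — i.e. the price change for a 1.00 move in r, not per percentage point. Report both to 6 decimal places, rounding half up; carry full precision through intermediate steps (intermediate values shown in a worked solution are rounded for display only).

σ√T = 0.5194·√1.2702 = 0.585380
d₁ = (ln(S/K) + (r+σ²/2)T) / (σ√T) = (ln(90.7/74.82) + (0.0115+0.5194²/2)·1.2702) / 0.585380 = (0.192472 + 0.185942) / 0.585380 = 0.646442
d₂ = d₁ − σ√T = 0.646442 − 0.585380 = 0.061062
e^{−rT} = e^{−0.0115·1.2702} = 0.985499
N(d₁) = 0.741003,  N(d₂) = 0.524345
Call price V = S·N(d₁) − K·e^{−rT}·N(d₂) = 67.209014 − 38.662597 = 28.546417
ρ = K·T·e^{−rT}·N(d₂) = 49.109231

price = 28.546417
ρ = 49.109231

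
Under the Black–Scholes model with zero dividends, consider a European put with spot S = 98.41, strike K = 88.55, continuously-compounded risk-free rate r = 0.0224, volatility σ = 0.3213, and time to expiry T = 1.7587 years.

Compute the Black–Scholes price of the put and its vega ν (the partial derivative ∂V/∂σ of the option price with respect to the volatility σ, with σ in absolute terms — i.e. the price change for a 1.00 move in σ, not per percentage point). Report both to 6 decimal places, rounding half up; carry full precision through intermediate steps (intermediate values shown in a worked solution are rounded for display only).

price = 9.714475
ν = 44.675884

σ√T = 0.3213·√1.7587 = 0.426095
d₁ = (ln(S/K) + (r+σ²/2)T) / (σ√T) = (ln(98.41/88.55) + (0.0224+0.3213²/2)·1.7587) / 0.426095 = (0.105575 + 0.130173) / 0.426095 = 0.553277
d₂ = d₁ − σ√T = 0.553277 − 0.426095 = 0.127181
e^{−rT} = e^{−0.0224·1.7587} = 0.961371
N(−d₁) = 0.290037,  N(−d₂) = 0.449398
Put price V = K·e^{−rT}·N(−d₂) − S·N(−d₁) = 38.257017 − 28.542542 = 9.714475
φ(d₁) = (1/√(2π))·e^{−d₁²/2} = 0.342325
ν = S·φ(d₁)·√T = 44.675884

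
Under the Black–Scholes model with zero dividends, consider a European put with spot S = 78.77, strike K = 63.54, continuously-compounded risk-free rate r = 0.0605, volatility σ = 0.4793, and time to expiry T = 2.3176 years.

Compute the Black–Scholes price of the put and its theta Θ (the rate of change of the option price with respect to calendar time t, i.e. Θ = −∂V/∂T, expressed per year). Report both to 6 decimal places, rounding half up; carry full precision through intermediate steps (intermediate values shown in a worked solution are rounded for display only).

price = 9.398944
Θ = -1.934028

σ√T = 0.4793·√2.3176 = 0.729670
d₁ = (ln(S/K) + (r+σ²/2)T) / (σ√T) = (ln(78.77/63.54) + (0.0605+0.4793²/2)·2.3176) / 0.729670 = (0.214863 + 0.406424) / 0.729670 = 0.851462
d₂ = d₁ − σ√T = 0.851462 − 0.729670 = 0.121792
e^{−rT} = e^{−0.0605·2.3176} = 0.869172
N(−d₁) = 0.197256,  N(−d₂) = 0.451532
Put price V = K·e^{−rT}·N(−d₂) − S·N(−d₁) = 24.936822 − 15.537878 = 9.398944
φ(d₁) = (1/√(2π))·e^{−d₁²/2} = 0.277639
Θ = −S·φ(d₁)·σ/(2√T) + r·K·e^{−rT}·N(−d₂) = −3.442706 + 1.508678 = -1.934028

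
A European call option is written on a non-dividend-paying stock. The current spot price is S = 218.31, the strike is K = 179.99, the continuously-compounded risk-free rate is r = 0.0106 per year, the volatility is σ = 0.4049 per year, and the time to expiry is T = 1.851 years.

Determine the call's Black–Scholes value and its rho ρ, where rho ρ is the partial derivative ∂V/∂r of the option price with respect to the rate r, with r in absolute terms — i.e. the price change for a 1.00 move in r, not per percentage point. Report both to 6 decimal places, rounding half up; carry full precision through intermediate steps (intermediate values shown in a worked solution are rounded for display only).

price = 66.807478
ρ = 177.724324

σ√T = 0.4049·√1.851 = 0.550872
d₁ = (ln(S/K) + (r+σ²/2)T) / (σ√T) = (ln(218.31/179.99) + (0.0106+0.4049²/2)·1.851) / 0.550872 = (0.193015 + 0.171351) / 0.550872 = 0.661434
d₂ = d₁ − σ√T = 0.661434 − 0.550872 = 0.110561
e^{−rT} = e^{−0.0106·1.851} = 0.980571
N(d₁) = 0.745833,  N(d₂) = 0.544018
Call price V = S·N(d₁) − K·e^{−rT}·N(d₂) = 162.822780 − 96.015302 = 66.807478
ρ = K·T·e^{−rT}·N(d₂) = 177.724324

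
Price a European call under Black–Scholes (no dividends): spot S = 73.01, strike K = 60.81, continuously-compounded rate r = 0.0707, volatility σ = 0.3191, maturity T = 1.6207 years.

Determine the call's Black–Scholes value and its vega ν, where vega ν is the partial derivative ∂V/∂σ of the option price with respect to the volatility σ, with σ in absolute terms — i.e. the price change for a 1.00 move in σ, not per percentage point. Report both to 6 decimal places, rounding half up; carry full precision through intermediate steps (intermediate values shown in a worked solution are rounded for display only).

price = 22.200208
ν = 23.944139

σ√T = 0.3191·√1.6207 = 0.406236
d₁ = (ln(S/K) + (r+σ²/2)T) / (σ√T) = (ln(73.01/60.81) + (0.0707+0.3191²/2)·1.6207) / 0.406236 = (0.182842 + 0.197097) / 0.406236 = 0.935268
d₂ = d₁ − σ√T = 0.935268 − 0.406236 = 0.529033
e^{−rT} = e^{−0.0707·1.6207} = 0.891737
N(d₁) = 0.825175,  N(d₂) = 0.701609
Call price V = S·N(d₁) − K·e^{−rT}·N(d₂) = 60.246025 − 38.045816 = 22.200208
φ(d₁) = (1/√(2π))·e^{−d₁²/2} = 0.257612
ν = S·φ(d₁)·√T = 23.944139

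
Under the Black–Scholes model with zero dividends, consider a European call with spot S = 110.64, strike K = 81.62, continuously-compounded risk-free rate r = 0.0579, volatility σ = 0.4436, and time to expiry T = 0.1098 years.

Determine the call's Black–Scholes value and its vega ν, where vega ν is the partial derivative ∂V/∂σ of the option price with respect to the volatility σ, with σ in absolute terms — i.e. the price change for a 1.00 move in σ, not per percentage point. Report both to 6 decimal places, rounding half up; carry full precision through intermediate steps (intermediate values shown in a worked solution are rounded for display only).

σ√T = 0.4436·√0.1098 = 0.146992
d₁ = (ln(S/K) + (r+σ²/2)T) / (σ√T) = (ln(110.64/81.62) + (0.0579+0.4436²/2)·0.1098) / 0.146992 = (0.304207 + 0.017161) / 0.146992 = 2.186301
d₂ = d₁ − σ√T = 2.186301 − 0.146992 = 2.039310
e^{−rT} = e^{−0.0579·0.1098} = 0.993663
N(d₁) = 0.985603,  N(d₂) = 0.979290
Call price V = S·N(d₁) − K·e^{−rT}·N(d₂) = 109.047139 − 79.423150 = 29.623989
φ(d₁) = (1/√(2π))·e^{−d₁²/2} = 0.036557
ν = S·φ(d₁)·√T = 1.340227

price = 29.623989
ν = 1.340227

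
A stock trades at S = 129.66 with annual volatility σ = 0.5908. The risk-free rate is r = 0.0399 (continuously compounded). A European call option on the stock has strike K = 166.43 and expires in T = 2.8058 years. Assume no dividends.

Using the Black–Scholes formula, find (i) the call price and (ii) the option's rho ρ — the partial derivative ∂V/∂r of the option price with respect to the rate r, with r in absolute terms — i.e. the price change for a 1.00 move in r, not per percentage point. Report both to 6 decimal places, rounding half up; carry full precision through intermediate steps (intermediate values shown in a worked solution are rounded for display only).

price = 43.703461
ρ = 109.827512

σ√T = 0.5908·√2.8058 = 0.989621
d₁ = (ln(S/K) + (r+σ²/2)T) / (σ√T) = (ln(129.66/166.43) + (0.0399+0.5908²/2)·2.8058) / 0.989621 = (-0.249659 + 0.601626) / 0.989621 = 0.355658
d₂ = d₁ − σ√T = 0.355658 − 0.989621 = -0.633962
e^{−rT} = e^{−0.0399·2.8058} = 0.894088
N(d₁) = 0.638952,  N(d₂) = 0.263053
Call price V = S·N(d₁) − K·e^{−rT}·N(d₂) = 82.846491 − 39.143029 = 43.703461
ρ = K·T·e^{−rT}·N(d₂) = 109.827512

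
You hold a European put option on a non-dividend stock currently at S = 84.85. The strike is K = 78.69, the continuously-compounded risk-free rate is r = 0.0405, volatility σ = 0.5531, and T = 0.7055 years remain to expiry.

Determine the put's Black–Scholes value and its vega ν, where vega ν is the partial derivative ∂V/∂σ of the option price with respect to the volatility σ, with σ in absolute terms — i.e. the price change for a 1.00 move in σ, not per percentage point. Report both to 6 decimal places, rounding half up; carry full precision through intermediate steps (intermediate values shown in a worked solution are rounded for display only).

price = 10.990256
ν = 25.624374

σ√T = 0.5531·√0.7055 = 0.464571
d₁ = (ln(S/K) + (r+σ²/2)T) / (σ√T) = (ln(84.85/78.69) + (0.0405+0.5531²/2)·0.7055) / 0.464571 = (0.075369 + 0.136486) / 0.464571 = 0.456022
d₂ = d₁ − σ√T = 0.456022 − 0.464571 = -0.008549
e^{−rT} = e^{−0.0405·0.7055} = 0.971832
N(−d₁) = 0.324187,  N(−d₂) = 0.503410
Put price V = K·e^{−rT}·N(−d₂) − S·N(−d₁) = 38.497519 − 27.507262 = 10.990256
φ(d₁) = (1/√(2π))·e^{−d₁²/2} = 0.359545
ν = S·φ(d₁)·√T = 25.624374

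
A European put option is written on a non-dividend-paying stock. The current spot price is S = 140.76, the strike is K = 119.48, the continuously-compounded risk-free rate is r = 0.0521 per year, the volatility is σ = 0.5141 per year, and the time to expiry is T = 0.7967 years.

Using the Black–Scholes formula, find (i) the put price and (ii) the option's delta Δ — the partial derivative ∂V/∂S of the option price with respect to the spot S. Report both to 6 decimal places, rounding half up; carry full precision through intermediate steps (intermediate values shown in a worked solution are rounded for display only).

price = 12.337481
Δ = -0.249175

σ√T = 0.5141·√0.7967 = 0.458876
d₁ = (ln(S/K) + (r+σ²/2)T) / (σ√T) = (ln(140.76/119.48) + (0.0521+0.5141²/2)·0.7967) / 0.458876 = (0.163907 + 0.146792) / 0.458876 = 0.677087
d₂ = d₁ − σ√T = 0.677087 − 0.458876 = 0.218212
e^{−rT} = e^{−0.0521·0.7967} = 0.959342
N(−d₁) = 0.249175,  N(−d₂) = 0.413632
Put price V = K·e^{−rT}·N(−d₂) − S·N(−d₁) = 47.411400 − 35.073918 = 12.337481
Δ = −N(−d₁) = -0.249175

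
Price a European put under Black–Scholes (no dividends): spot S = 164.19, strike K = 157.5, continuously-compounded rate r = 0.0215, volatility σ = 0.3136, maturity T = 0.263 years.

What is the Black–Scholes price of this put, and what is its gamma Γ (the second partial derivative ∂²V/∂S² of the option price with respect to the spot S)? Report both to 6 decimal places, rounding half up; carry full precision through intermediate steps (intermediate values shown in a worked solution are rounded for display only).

σ√T = 0.3136·√0.263 = 0.160825
d₁ = (ln(S/K) + (r+σ²/2)T) / (σ√T) = (ln(164.19/157.5) + (0.0215+0.3136²/2)·0.263) / 0.160825 = (0.041599 + 0.018587) / 0.160825 = 0.374231
d₂ = d₁ − σ√T = 0.374231 − 0.160825 = 0.213406
e^{−rT} = e^{−0.0215·0.263} = 0.994361
N(−d₁) = 0.354116,  N(−d₂) = 0.415505
Put price V = K·e^{−rT}·N(−d₂) − S·N(−d₁) = 65.073092 − 58.142364 = 6.930728
φ(d₁) = (1/√(2π))·e^{−d₁²/2} = 0.371962
Γ = φ(d₁) / (S·σ·√T) = 0.014086

price = 6.930728
Γ = 0.014086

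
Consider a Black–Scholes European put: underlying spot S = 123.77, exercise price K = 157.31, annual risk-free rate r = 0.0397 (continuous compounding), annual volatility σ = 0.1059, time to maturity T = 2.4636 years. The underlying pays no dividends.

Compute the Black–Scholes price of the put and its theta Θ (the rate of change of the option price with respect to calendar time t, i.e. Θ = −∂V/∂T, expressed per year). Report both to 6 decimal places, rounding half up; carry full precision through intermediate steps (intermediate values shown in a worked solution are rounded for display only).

price = 21.288267
Θ = 3.438903

σ√T = 0.1059·√2.4636 = 0.166219
d₁ = (ln(S/K) + (r+σ²/2)T) / (σ√T) = (ln(123.77/157.31) + (0.0397+0.1059²/2)·2.4636) / 0.166219 = (-0.239793 + 0.111619) / 0.166219 = -0.771115
d₂ = d₁ − σ√T = -0.771115 − 0.166219 = -0.937334
e^{−rT} = e^{−0.0397·2.4636} = 0.906826
N(−d₁) = 0.779681,  N(−d₂) = 0.825707
Put price V = K·e^{−rT}·N(−d₂) − S·N(−d₁) = 117.789331 − 96.501064 = 21.288267
φ(d₁) = (1/√(2π))·e^{−d₁²/2} = 0.296340
Θ = −S·φ(d₁)·σ/(2√T) + r·K·e^{−rT}·N(−d₂) = −1.237333 + 4.676236 = 3.438903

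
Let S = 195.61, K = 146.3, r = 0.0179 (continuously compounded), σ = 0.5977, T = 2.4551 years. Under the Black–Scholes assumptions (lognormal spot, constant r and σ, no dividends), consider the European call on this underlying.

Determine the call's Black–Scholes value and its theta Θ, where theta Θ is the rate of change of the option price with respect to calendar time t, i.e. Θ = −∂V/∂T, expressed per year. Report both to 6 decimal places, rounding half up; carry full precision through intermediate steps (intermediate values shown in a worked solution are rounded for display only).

σ√T = 0.5977·√2.4551 = 0.936522
d₁ = (ln(S/K) + (r+σ²/2)T) / (σ√T) = (ln(195.61/146.3) + (0.0179+0.5977²/2)·2.4551) / 0.936522 = (0.290464 + 0.482483) / 0.936522 = 0.825337
d₂ = d₁ − σ√T = 0.825337 − 0.936522 = -0.111184
e^{−rT} = e^{−0.0179·2.4551} = 0.957005
N(d₁) = 0.795410,  N(d₂) = 0.455735
Call price V = S·N(d₁) − K·e^{−rT}·N(d₂) = 155.590139 − 63.807414 = 91.782726
φ(d₁) = (1/√(2π))·e^{−d₁²/2} = 0.283788
Θ = −S·φ(d₁)·σ/(2√T) − r·K·e^{−rT}·N(d₂) = −10.587735 − 1.142153 = -11.729888

price = 91.782726
Θ = -11.729888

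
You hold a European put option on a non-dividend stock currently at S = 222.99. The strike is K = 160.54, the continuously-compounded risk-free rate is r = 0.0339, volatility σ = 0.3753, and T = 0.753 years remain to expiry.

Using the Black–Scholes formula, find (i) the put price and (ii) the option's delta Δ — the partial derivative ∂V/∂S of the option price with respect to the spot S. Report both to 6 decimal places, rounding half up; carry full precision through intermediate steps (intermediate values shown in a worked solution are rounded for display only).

σ√T = 0.3753·√0.753 = 0.325669
d₁ = (ln(S/K) + (r+σ²/2)T) / (σ√T) = (ln(222.99/160.54) + (0.0339+0.3753²/2)·0.753) / 0.325669 = (0.328584 + 0.078557) / 0.325669 = 1.250168
d₂ = d₁ − σ√T = 1.250168 − 0.325669 = 0.924499
e^{−rT} = e^{−0.0339·0.753} = 0.974796
N(−d₁) = 0.105619,  N(−d₂) = 0.177613
Put price V = K·e^{−rT}·N(−d₂) − S·N(−d₁) = 27.795376 − 23.552009 = 4.243367
Δ = −N(−d₁) = -0.105619

price = 4.243367
Δ = -0.105619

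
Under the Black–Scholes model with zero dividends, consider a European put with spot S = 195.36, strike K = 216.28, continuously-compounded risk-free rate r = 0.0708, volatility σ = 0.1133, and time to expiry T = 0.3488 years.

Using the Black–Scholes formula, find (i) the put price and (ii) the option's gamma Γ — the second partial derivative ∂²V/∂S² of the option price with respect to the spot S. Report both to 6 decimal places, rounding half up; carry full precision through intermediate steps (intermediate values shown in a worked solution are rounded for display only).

price = 16.485654
Γ = 0.016340

σ√T = 0.1133·√0.3488 = 0.066914
d₁ = (ln(S/K) + (r+σ²/2)T) / (σ√T) = (ln(195.36/216.28) + (0.0708+0.1133²/2)·0.3488) / 0.066914 = (-0.101730 + 0.026934) / 0.066914 = -1.117791
d₂ = d₁ − σ√T = -1.117791 − 0.066914 = -1.184705
e^{−rT} = e^{−0.0708·0.3488} = 0.975607
N(−d₁) = 0.868172,  N(−d₂) = 0.881933
Put price V = K·e^{−rT}·N(−d₂) − S·N(−d₁) = 186.091706 − 169.606052 = 16.485654
φ(d₁) = (1/√(2π))·e^{−d₁²/2} = 0.213596
Γ = φ(d₁) / (S·σ·√T) = 0.016340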